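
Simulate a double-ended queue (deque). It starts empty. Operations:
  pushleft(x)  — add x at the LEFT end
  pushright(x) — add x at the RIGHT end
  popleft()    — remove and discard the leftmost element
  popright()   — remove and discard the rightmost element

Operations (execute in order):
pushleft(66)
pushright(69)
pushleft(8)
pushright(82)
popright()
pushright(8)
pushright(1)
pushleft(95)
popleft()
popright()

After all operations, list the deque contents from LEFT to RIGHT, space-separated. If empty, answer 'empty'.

pushleft(66): [66]
pushright(69): [66, 69]
pushleft(8): [8, 66, 69]
pushright(82): [8, 66, 69, 82]
popright(): [8, 66, 69]
pushright(8): [8, 66, 69, 8]
pushright(1): [8, 66, 69, 8, 1]
pushleft(95): [95, 8, 66, 69, 8, 1]
popleft(): [8, 66, 69, 8, 1]
popright(): [8, 66, 69, 8]

Answer: 8 66 69 8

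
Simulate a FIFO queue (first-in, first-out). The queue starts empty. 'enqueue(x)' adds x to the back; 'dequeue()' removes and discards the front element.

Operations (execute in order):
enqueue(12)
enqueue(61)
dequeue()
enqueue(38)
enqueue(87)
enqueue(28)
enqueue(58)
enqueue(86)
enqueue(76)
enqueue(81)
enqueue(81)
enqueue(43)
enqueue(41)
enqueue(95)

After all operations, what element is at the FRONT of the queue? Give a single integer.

enqueue(12): queue = [12]
enqueue(61): queue = [12, 61]
dequeue(): queue = [61]
enqueue(38): queue = [61, 38]
enqueue(87): queue = [61, 38, 87]
enqueue(28): queue = [61, 38, 87, 28]
enqueue(58): queue = [61, 38, 87, 28, 58]
enqueue(86): queue = [61, 38, 87, 28, 58, 86]
enqueue(76): queue = [61, 38, 87, 28, 58, 86, 76]
enqueue(81): queue = [61, 38, 87, 28, 58, 86, 76, 81]
enqueue(81): queue = [61, 38, 87, 28, 58, 86, 76, 81, 81]
enqueue(43): queue = [61, 38, 87, 28, 58, 86, 76, 81, 81, 43]
enqueue(41): queue = [61, 38, 87, 28, 58, 86, 76, 81, 81, 43, 41]
enqueue(95): queue = [61, 38, 87, 28, 58, 86, 76, 81, 81, 43, 41, 95]

Answer: 61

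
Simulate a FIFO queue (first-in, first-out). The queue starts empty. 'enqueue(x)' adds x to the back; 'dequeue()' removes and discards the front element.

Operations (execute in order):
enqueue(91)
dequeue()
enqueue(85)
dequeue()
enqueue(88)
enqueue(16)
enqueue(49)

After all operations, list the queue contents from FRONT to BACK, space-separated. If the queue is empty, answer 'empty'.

Answer: 88 16 49

Derivation:
enqueue(91): [91]
dequeue(): []
enqueue(85): [85]
dequeue(): []
enqueue(88): [88]
enqueue(16): [88, 16]
enqueue(49): [88, 16, 49]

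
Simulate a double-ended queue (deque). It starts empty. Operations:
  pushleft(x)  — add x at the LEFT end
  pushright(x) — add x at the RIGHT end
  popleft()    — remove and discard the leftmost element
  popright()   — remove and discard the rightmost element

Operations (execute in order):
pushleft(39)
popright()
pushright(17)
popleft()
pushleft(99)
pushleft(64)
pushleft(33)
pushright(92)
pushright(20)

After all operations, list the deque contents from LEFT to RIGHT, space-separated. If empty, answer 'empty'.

pushleft(39): [39]
popright(): []
pushright(17): [17]
popleft(): []
pushleft(99): [99]
pushleft(64): [64, 99]
pushleft(33): [33, 64, 99]
pushright(92): [33, 64, 99, 92]
pushright(20): [33, 64, 99, 92, 20]

Answer: 33 64 99 92 20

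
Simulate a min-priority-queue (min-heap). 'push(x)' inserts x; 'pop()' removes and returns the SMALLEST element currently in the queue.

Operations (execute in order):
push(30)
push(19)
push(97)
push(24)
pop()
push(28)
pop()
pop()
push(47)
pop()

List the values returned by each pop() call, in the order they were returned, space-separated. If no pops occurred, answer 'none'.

push(30): heap contents = [30]
push(19): heap contents = [19, 30]
push(97): heap contents = [19, 30, 97]
push(24): heap contents = [19, 24, 30, 97]
pop() → 19: heap contents = [24, 30, 97]
push(28): heap contents = [24, 28, 30, 97]
pop() → 24: heap contents = [28, 30, 97]
pop() → 28: heap contents = [30, 97]
push(47): heap contents = [30, 47, 97]
pop() → 30: heap contents = [47, 97]

Answer: 19 24 28 30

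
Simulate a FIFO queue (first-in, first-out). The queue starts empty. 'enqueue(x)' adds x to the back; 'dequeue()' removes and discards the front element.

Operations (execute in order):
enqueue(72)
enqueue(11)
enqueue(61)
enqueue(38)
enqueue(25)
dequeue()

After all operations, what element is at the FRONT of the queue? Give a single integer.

Answer: 11

Derivation:
enqueue(72): queue = [72]
enqueue(11): queue = [72, 11]
enqueue(61): queue = [72, 11, 61]
enqueue(38): queue = [72, 11, 61, 38]
enqueue(25): queue = [72, 11, 61, 38, 25]
dequeue(): queue = [11, 61, 38, 25]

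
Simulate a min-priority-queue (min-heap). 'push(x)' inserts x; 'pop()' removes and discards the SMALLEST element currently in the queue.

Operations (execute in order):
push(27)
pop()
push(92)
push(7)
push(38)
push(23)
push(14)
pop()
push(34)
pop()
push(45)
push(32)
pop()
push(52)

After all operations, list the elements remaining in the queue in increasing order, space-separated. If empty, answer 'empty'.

Answer: 32 34 38 45 52 92

Derivation:
push(27): heap contents = [27]
pop() → 27: heap contents = []
push(92): heap contents = [92]
push(7): heap contents = [7, 92]
push(38): heap contents = [7, 38, 92]
push(23): heap contents = [7, 23, 38, 92]
push(14): heap contents = [7, 14, 23, 38, 92]
pop() → 7: heap contents = [14, 23, 38, 92]
push(34): heap contents = [14, 23, 34, 38, 92]
pop() → 14: heap contents = [23, 34, 38, 92]
push(45): heap contents = [23, 34, 38, 45, 92]
push(32): heap contents = [23, 32, 34, 38, 45, 92]
pop() → 23: heap contents = [32, 34, 38, 45, 92]
push(52): heap contents = [32, 34, 38, 45, 52, 92]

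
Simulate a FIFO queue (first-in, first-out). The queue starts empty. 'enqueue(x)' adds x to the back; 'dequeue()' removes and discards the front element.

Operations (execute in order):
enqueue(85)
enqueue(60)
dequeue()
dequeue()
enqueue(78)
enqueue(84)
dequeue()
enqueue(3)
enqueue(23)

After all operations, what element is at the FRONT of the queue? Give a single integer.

Answer: 84

Derivation:
enqueue(85): queue = [85]
enqueue(60): queue = [85, 60]
dequeue(): queue = [60]
dequeue(): queue = []
enqueue(78): queue = [78]
enqueue(84): queue = [78, 84]
dequeue(): queue = [84]
enqueue(3): queue = [84, 3]
enqueue(23): queue = [84, 3, 23]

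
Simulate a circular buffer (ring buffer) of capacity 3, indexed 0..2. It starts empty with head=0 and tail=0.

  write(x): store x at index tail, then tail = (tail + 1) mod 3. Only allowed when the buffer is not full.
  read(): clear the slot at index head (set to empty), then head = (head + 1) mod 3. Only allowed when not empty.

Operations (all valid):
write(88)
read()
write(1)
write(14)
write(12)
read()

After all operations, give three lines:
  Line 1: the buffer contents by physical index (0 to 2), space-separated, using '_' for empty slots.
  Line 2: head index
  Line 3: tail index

Answer: 12 _ 14
2
1

Derivation:
write(88): buf=[88 _ _], head=0, tail=1, size=1
read(): buf=[_ _ _], head=1, tail=1, size=0
write(1): buf=[_ 1 _], head=1, tail=2, size=1
write(14): buf=[_ 1 14], head=1, tail=0, size=2
write(12): buf=[12 1 14], head=1, tail=1, size=3
read(): buf=[12 _ 14], head=2, tail=1, size=2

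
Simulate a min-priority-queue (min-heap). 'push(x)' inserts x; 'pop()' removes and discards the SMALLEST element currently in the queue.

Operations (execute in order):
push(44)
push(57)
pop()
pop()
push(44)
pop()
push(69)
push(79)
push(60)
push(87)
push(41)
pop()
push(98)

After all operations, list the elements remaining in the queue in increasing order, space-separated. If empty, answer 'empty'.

push(44): heap contents = [44]
push(57): heap contents = [44, 57]
pop() → 44: heap contents = [57]
pop() → 57: heap contents = []
push(44): heap contents = [44]
pop() → 44: heap contents = []
push(69): heap contents = [69]
push(79): heap contents = [69, 79]
push(60): heap contents = [60, 69, 79]
push(87): heap contents = [60, 69, 79, 87]
push(41): heap contents = [41, 60, 69, 79, 87]
pop() → 41: heap contents = [60, 69, 79, 87]
push(98): heap contents = [60, 69, 79, 87, 98]

Answer: 60 69 79 87 98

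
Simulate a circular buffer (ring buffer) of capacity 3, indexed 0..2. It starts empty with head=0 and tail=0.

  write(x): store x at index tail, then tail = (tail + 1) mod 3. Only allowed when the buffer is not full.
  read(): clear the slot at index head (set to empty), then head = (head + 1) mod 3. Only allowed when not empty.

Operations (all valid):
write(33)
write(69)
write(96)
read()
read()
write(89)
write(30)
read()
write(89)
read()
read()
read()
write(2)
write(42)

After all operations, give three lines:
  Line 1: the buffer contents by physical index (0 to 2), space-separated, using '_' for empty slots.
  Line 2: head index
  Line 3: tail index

Answer: 2 42 _
0
2

Derivation:
write(33): buf=[33 _ _], head=0, tail=1, size=1
write(69): buf=[33 69 _], head=0, tail=2, size=2
write(96): buf=[33 69 96], head=0, tail=0, size=3
read(): buf=[_ 69 96], head=1, tail=0, size=2
read(): buf=[_ _ 96], head=2, tail=0, size=1
write(89): buf=[89 _ 96], head=2, tail=1, size=2
write(30): buf=[89 30 96], head=2, tail=2, size=3
read(): buf=[89 30 _], head=0, tail=2, size=2
write(89): buf=[89 30 89], head=0, tail=0, size=3
read(): buf=[_ 30 89], head=1, tail=0, size=2
read(): buf=[_ _ 89], head=2, tail=0, size=1
read(): buf=[_ _ _], head=0, tail=0, size=0
write(2): buf=[2 _ _], head=0, tail=1, size=1
write(42): buf=[2 42 _], head=0, tail=2, size=2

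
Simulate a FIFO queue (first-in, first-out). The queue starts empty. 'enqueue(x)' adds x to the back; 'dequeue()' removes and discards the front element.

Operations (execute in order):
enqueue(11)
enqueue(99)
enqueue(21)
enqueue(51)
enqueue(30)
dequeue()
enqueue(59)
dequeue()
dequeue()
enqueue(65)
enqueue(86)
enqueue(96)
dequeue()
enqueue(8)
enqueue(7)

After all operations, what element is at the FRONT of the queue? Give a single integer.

enqueue(11): queue = [11]
enqueue(99): queue = [11, 99]
enqueue(21): queue = [11, 99, 21]
enqueue(51): queue = [11, 99, 21, 51]
enqueue(30): queue = [11, 99, 21, 51, 30]
dequeue(): queue = [99, 21, 51, 30]
enqueue(59): queue = [99, 21, 51, 30, 59]
dequeue(): queue = [21, 51, 30, 59]
dequeue(): queue = [51, 30, 59]
enqueue(65): queue = [51, 30, 59, 65]
enqueue(86): queue = [51, 30, 59, 65, 86]
enqueue(96): queue = [51, 30, 59, 65, 86, 96]
dequeue(): queue = [30, 59, 65, 86, 96]
enqueue(8): queue = [30, 59, 65, 86, 96, 8]
enqueue(7): queue = [30, 59, 65, 86, 96, 8, 7]

Answer: 30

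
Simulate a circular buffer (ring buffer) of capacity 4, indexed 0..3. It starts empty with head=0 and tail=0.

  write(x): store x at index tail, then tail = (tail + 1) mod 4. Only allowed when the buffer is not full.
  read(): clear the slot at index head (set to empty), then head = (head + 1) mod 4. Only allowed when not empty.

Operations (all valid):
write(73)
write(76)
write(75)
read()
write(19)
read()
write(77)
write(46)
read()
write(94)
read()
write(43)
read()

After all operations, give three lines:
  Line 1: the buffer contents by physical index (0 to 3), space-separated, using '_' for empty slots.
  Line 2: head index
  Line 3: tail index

Answer: _ 46 94 43
1
0

Derivation:
write(73): buf=[73 _ _ _], head=0, tail=1, size=1
write(76): buf=[73 76 _ _], head=0, tail=2, size=2
write(75): buf=[73 76 75 _], head=0, tail=3, size=3
read(): buf=[_ 76 75 _], head=1, tail=3, size=2
write(19): buf=[_ 76 75 19], head=1, tail=0, size=3
read(): buf=[_ _ 75 19], head=2, tail=0, size=2
write(77): buf=[77 _ 75 19], head=2, tail=1, size=3
write(46): buf=[77 46 75 19], head=2, tail=2, size=4
read(): buf=[77 46 _ 19], head=3, tail=2, size=3
write(94): buf=[77 46 94 19], head=3, tail=3, size=4
read(): buf=[77 46 94 _], head=0, tail=3, size=3
write(43): buf=[77 46 94 43], head=0, tail=0, size=4
read(): buf=[_ 46 94 43], head=1, tail=0, size=3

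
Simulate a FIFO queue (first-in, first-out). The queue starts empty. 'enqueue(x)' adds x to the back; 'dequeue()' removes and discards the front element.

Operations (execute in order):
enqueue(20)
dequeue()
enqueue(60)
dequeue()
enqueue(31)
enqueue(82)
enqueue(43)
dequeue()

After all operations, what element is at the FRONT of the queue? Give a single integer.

Answer: 82

Derivation:
enqueue(20): queue = [20]
dequeue(): queue = []
enqueue(60): queue = [60]
dequeue(): queue = []
enqueue(31): queue = [31]
enqueue(82): queue = [31, 82]
enqueue(43): queue = [31, 82, 43]
dequeue(): queue = [82, 43]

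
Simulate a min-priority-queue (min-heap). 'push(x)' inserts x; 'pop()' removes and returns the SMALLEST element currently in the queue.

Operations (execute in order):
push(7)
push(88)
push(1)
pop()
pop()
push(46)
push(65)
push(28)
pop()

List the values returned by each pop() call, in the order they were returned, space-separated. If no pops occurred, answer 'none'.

Answer: 1 7 28

Derivation:
push(7): heap contents = [7]
push(88): heap contents = [7, 88]
push(1): heap contents = [1, 7, 88]
pop() → 1: heap contents = [7, 88]
pop() → 7: heap contents = [88]
push(46): heap contents = [46, 88]
push(65): heap contents = [46, 65, 88]
push(28): heap contents = [28, 46, 65, 88]
pop() → 28: heap contents = [46, 65, 88]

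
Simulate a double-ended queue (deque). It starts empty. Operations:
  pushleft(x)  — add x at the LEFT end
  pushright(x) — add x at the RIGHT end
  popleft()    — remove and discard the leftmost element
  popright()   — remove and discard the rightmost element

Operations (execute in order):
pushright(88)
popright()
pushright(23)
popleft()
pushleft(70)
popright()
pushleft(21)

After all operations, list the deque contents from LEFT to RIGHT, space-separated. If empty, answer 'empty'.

pushright(88): [88]
popright(): []
pushright(23): [23]
popleft(): []
pushleft(70): [70]
popright(): []
pushleft(21): [21]

Answer: 21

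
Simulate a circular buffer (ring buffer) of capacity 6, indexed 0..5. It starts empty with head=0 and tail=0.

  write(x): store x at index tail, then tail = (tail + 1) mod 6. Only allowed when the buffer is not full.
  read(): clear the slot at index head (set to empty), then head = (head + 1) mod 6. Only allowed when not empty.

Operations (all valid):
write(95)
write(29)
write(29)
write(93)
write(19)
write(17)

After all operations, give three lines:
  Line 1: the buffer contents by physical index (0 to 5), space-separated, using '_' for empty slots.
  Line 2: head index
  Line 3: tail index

write(95): buf=[95 _ _ _ _ _], head=0, tail=1, size=1
write(29): buf=[95 29 _ _ _ _], head=0, tail=2, size=2
write(29): buf=[95 29 29 _ _ _], head=0, tail=3, size=3
write(93): buf=[95 29 29 93 _ _], head=0, tail=4, size=4
write(19): buf=[95 29 29 93 19 _], head=0, tail=5, size=5
write(17): buf=[95 29 29 93 19 17], head=0, tail=0, size=6

Answer: 95 29 29 93 19 17
0
0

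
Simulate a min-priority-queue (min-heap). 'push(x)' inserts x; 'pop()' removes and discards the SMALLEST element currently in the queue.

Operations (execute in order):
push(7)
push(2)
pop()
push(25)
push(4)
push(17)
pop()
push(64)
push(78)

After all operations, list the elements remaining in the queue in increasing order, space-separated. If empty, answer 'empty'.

push(7): heap contents = [7]
push(2): heap contents = [2, 7]
pop() → 2: heap contents = [7]
push(25): heap contents = [7, 25]
push(4): heap contents = [4, 7, 25]
push(17): heap contents = [4, 7, 17, 25]
pop() → 4: heap contents = [7, 17, 25]
push(64): heap contents = [7, 17, 25, 64]
push(78): heap contents = [7, 17, 25, 64, 78]

Answer: 7 17 25 64 78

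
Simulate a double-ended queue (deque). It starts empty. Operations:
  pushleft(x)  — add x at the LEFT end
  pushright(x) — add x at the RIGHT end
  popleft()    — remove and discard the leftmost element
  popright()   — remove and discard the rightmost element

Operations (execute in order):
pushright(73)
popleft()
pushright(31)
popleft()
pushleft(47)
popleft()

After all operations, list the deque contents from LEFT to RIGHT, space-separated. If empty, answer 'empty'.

Answer: empty

Derivation:
pushright(73): [73]
popleft(): []
pushright(31): [31]
popleft(): []
pushleft(47): [47]
popleft(): []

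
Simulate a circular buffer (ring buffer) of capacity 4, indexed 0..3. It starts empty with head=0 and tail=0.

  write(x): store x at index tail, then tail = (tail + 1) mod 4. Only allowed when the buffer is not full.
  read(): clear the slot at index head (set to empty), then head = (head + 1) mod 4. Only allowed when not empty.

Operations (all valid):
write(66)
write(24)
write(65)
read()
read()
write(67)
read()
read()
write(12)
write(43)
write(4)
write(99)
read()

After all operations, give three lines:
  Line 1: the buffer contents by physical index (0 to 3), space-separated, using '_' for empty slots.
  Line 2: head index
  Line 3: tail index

write(66): buf=[66 _ _ _], head=0, tail=1, size=1
write(24): buf=[66 24 _ _], head=0, tail=2, size=2
write(65): buf=[66 24 65 _], head=0, tail=3, size=3
read(): buf=[_ 24 65 _], head=1, tail=3, size=2
read(): buf=[_ _ 65 _], head=2, tail=3, size=1
write(67): buf=[_ _ 65 67], head=2, tail=0, size=2
read(): buf=[_ _ _ 67], head=3, tail=0, size=1
read(): buf=[_ _ _ _], head=0, tail=0, size=0
write(12): buf=[12 _ _ _], head=0, tail=1, size=1
write(43): buf=[12 43 _ _], head=0, tail=2, size=2
write(4): buf=[12 43 4 _], head=0, tail=3, size=3
write(99): buf=[12 43 4 99], head=0, tail=0, size=4
read(): buf=[_ 43 4 99], head=1, tail=0, size=3

Answer: _ 43 4 99
1
0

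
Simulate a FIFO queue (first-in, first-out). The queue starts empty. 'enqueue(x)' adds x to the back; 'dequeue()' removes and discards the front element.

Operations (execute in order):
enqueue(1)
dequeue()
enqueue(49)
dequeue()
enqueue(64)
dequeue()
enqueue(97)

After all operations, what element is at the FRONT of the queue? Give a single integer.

Answer: 97

Derivation:
enqueue(1): queue = [1]
dequeue(): queue = []
enqueue(49): queue = [49]
dequeue(): queue = []
enqueue(64): queue = [64]
dequeue(): queue = []
enqueue(97): queue = [97]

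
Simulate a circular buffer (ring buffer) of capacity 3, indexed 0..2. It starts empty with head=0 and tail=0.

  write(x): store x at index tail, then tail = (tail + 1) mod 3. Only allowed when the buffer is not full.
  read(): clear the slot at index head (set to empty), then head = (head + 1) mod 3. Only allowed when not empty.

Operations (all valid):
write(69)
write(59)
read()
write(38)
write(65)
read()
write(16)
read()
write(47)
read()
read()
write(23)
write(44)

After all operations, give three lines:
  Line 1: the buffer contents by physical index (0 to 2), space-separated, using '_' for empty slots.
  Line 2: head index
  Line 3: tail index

Answer: 23 44 47
2
2

Derivation:
write(69): buf=[69 _ _], head=0, tail=1, size=1
write(59): buf=[69 59 _], head=0, tail=2, size=2
read(): buf=[_ 59 _], head=1, tail=2, size=1
write(38): buf=[_ 59 38], head=1, tail=0, size=2
write(65): buf=[65 59 38], head=1, tail=1, size=3
read(): buf=[65 _ 38], head=2, tail=1, size=2
write(16): buf=[65 16 38], head=2, tail=2, size=3
read(): buf=[65 16 _], head=0, tail=2, size=2
write(47): buf=[65 16 47], head=0, tail=0, size=3
read(): buf=[_ 16 47], head=1, tail=0, size=2
read(): buf=[_ _ 47], head=2, tail=0, size=1
write(23): buf=[23 _ 47], head=2, tail=1, size=2
write(44): buf=[23 44 47], head=2, tail=2, size=3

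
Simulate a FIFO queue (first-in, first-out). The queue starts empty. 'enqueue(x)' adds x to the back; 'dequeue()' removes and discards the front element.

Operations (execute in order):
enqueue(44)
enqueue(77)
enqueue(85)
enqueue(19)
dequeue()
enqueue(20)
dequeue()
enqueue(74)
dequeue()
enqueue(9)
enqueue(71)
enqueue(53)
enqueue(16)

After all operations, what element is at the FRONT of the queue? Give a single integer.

enqueue(44): queue = [44]
enqueue(77): queue = [44, 77]
enqueue(85): queue = [44, 77, 85]
enqueue(19): queue = [44, 77, 85, 19]
dequeue(): queue = [77, 85, 19]
enqueue(20): queue = [77, 85, 19, 20]
dequeue(): queue = [85, 19, 20]
enqueue(74): queue = [85, 19, 20, 74]
dequeue(): queue = [19, 20, 74]
enqueue(9): queue = [19, 20, 74, 9]
enqueue(71): queue = [19, 20, 74, 9, 71]
enqueue(53): queue = [19, 20, 74, 9, 71, 53]
enqueue(16): queue = [19, 20, 74, 9, 71, 53, 16]

Answer: 19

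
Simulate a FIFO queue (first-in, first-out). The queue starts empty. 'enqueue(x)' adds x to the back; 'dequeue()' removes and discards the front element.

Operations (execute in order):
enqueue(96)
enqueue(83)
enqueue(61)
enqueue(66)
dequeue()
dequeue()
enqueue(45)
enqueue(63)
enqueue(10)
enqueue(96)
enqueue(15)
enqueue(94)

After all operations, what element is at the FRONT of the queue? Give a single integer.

Answer: 61

Derivation:
enqueue(96): queue = [96]
enqueue(83): queue = [96, 83]
enqueue(61): queue = [96, 83, 61]
enqueue(66): queue = [96, 83, 61, 66]
dequeue(): queue = [83, 61, 66]
dequeue(): queue = [61, 66]
enqueue(45): queue = [61, 66, 45]
enqueue(63): queue = [61, 66, 45, 63]
enqueue(10): queue = [61, 66, 45, 63, 10]
enqueue(96): queue = [61, 66, 45, 63, 10, 96]
enqueue(15): queue = [61, 66, 45, 63, 10, 96, 15]
enqueue(94): queue = [61, 66, 45, 63, 10, 96, 15, 94]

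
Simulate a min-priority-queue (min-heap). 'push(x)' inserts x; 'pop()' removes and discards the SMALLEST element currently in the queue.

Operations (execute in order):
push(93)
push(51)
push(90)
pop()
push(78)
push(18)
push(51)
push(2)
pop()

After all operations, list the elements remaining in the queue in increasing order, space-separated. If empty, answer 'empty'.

push(93): heap contents = [93]
push(51): heap contents = [51, 93]
push(90): heap contents = [51, 90, 93]
pop() → 51: heap contents = [90, 93]
push(78): heap contents = [78, 90, 93]
push(18): heap contents = [18, 78, 90, 93]
push(51): heap contents = [18, 51, 78, 90, 93]
push(2): heap contents = [2, 18, 51, 78, 90, 93]
pop() → 2: heap contents = [18, 51, 78, 90, 93]

Answer: 18 51 78 90 93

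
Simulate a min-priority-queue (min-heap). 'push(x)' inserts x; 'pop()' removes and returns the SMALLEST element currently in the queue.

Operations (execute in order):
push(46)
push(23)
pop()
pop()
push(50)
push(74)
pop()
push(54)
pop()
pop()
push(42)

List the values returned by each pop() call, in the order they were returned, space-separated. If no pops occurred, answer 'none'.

push(46): heap contents = [46]
push(23): heap contents = [23, 46]
pop() → 23: heap contents = [46]
pop() → 46: heap contents = []
push(50): heap contents = [50]
push(74): heap contents = [50, 74]
pop() → 50: heap contents = [74]
push(54): heap contents = [54, 74]
pop() → 54: heap contents = [74]
pop() → 74: heap contents = []
push(42): heap contents = [42]

Answer: 23 46 50 54 74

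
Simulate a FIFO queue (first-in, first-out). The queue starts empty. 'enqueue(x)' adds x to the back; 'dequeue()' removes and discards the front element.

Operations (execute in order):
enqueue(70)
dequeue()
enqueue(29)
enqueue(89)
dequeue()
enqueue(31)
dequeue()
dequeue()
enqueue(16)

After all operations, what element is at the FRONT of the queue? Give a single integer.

Answer: 16

Derivation:
enqueue(70): queue = [70]
dequeue(): queue = []
enqueue(29): queue = [29]
enqueue(89): queue = [29, 89]
dequeue(): queue = [89]
enqueue(31): queue = [89, 31]
dequeue(): queue = [31]
dequeue(): queue = []
enqueue(16): queue = [16]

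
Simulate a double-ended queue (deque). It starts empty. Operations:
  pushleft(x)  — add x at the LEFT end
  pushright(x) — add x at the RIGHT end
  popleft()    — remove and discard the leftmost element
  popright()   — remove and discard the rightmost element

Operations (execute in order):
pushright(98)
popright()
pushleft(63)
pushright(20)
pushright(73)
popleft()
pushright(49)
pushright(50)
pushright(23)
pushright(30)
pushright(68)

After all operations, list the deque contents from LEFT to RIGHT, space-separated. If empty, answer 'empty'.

pushright(98): [98]
popright(): []
pushleft(63): [63]
pushright(20): [63, 20]
pushright(73): [63, 20, 73]
popleft(): [20, 73]
pushright(49): [20, 73, 49]
pushright(50): [20, 73, 49, 50]
pushright(23): [20, 73, 49, 50, 23]
pushright(30): [20, 73, 49, 50, 23, 30]
pushright(68): [20, 73, 49, 50, 23, 30, 68]

Answer: 20 73 49 50 23 30 68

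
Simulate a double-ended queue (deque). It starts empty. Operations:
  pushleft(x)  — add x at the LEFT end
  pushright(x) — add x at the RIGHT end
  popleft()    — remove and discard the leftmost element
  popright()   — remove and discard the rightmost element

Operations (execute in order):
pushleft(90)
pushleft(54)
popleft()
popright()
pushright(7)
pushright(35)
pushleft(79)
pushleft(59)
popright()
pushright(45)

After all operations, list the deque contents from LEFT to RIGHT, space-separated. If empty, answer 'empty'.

Answer: 59 79 7 45

Derivation:
pushleft(90): [90]
pushleft(54): [54, 90]
popleft(): [90]
popright(): []
pushright(7): [7]
pushright(35): [7, 35]
pushleft(79): [79, 7, 35]
pushleft(59): [59, 79, 7, 35]
popright(): [59, 79, 7]
pushright(45): [59, 79, 7, 45]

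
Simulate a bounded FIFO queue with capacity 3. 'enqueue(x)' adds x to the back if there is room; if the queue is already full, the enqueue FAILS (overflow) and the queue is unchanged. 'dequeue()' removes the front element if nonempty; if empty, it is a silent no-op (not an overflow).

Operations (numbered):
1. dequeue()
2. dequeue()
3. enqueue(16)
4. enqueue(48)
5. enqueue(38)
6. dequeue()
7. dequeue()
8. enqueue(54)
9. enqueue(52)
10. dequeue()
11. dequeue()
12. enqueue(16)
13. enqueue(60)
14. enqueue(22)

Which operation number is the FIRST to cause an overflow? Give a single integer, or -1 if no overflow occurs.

Answer: 14

Derivation:
1. dequeue(): empty, no-op, size=0
2. dequeue(): empty, no-op, size=0
3. enqueue(16): size=1
4. enqueue(48): size=2
5. enqueue(38): size=3
6. dequeue(): size=2
7. dequeue(): size=1
8. enqueue(54): size=2
9. enqueue(52): size=3
10. dequeue(): size=2
11. dequeue(): size=1
12. enqueue(16): size=2
13. enqueue(60): size=3
14. enqueue(22): size=3=cap → OVERFLOW (fail)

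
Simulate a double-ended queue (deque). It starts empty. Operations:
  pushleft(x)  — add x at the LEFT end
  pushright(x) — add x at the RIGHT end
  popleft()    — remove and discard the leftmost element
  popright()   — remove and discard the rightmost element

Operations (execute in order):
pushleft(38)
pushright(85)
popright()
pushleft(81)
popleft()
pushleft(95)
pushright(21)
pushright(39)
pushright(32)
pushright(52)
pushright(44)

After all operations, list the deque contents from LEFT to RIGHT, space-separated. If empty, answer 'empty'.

pushleft(38): [38]
pushright(85): [38, 85]
popright(): [38]
pushleft(81): [81, 38]
popleft(): [38]
pushleft(95): [95, 38]
pushright(21): [95, 38, 21]
pushright(39): [95, 38, 21, 39]
pushright(32): [95, 38, 21, 39, 32]
pushright(52): [95, 38, 21, 39, 32, 52]
pushright(44): [95, 38, 21, 39, 32, 52, 44]

Answer: 95 38 21 39 32 52 44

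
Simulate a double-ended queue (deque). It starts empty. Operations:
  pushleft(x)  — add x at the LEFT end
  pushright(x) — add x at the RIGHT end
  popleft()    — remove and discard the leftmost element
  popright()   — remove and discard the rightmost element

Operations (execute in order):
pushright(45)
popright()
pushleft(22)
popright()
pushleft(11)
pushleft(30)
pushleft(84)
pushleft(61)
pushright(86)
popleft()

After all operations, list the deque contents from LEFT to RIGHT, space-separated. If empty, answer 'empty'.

pushright(45): [45]
popright(): []
pushleft(22): [22]
popright(): []
pushleft(11): [11]
pushleft(30): [30, 11]
pushleft(84): [84, 30, 11]
pushleft(61): [61, 84, 30, 11]
pushright(86): [61, 84, 30, 11, 86]
popleft(): [84, 30, 11, 86]

Answer: 84 30 11 86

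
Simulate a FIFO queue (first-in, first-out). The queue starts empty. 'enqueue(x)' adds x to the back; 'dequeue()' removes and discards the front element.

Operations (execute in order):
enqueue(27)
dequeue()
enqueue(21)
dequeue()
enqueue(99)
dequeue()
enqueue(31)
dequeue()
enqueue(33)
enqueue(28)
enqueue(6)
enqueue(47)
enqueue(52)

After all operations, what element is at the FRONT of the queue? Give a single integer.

Answer: 33

Derivation:
enqueue(27): queue = [27]
dequeue(): queue = []
enqueue(21): queue = [21]
dequeue(): queue = []
enqueue(99): queue = [99]
dequeue(): queue = []
enqueue(31): queue = [31]
dequeue(): queue = []
enqueue(33): queue = [33]
enqueue(28): queue = [33, 28]
enqueue(6): queue = [33, 28, 6]
enqueue(47): queue = [33, 28, 6, 47]
enqueue(52): queue = [33, 28, 6, 47, 52]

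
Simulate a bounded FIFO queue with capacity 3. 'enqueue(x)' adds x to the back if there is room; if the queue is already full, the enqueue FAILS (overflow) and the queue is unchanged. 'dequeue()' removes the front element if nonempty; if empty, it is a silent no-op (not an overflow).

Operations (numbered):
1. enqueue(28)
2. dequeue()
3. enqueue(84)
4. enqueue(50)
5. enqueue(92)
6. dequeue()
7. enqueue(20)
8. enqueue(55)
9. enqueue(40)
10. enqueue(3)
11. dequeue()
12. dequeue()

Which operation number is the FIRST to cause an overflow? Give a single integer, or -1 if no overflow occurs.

Answer: 8

Derivation:
1. enqueue(28): size=1
2. dequeue(): size=0
3. enqueue(84): size=1
4. enqueue(50): size=2
5. enqueue(92): size=3
6. dequeue(): size=2
7. enqueue(20): size=3
8. enqueue(55): size=3=cap → OVERFLOW (fail)
9. enqueue(40): size=3=cap → OVERFLOW (fail)
10. enqueue(3): size=3=cap → OVERFLOW (fail)
11. dequeue(): size=2
12. dequeue(): size=1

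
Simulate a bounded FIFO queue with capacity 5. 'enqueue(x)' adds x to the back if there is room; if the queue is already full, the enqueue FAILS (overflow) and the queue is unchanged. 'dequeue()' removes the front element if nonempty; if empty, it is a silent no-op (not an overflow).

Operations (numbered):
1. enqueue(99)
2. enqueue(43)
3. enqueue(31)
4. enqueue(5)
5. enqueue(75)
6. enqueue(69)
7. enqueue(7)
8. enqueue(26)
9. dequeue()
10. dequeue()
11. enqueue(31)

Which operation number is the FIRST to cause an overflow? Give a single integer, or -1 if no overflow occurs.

Answer: 6

Derivation:
1. enqueue(99): size=1
2. enqueue(43): size=2
3. enqueue(31): size=3
4. enqueue(5): size=4
5. enqueue(75): size=5
6. enqueue(69): size=5=cap → OVERFLOW (fail)
7. enqueue(7): size=5=cap → OVERFLOW (fail)
8. enqueue(26): size=5=cap → OVERFLOW (fail)
9. dequeue(): size=4
10. dequeue(): size=3
11. enqueue(31): size=4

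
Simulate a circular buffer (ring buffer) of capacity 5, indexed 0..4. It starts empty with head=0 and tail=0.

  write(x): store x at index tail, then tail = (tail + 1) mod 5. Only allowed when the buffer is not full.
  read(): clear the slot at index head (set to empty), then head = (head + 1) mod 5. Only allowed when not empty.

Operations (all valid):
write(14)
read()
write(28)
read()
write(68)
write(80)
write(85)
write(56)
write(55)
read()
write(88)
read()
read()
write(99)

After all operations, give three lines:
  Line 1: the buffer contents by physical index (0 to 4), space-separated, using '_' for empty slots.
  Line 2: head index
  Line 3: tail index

Answer: 56 55 88 99 _
0
4

Derivation:
write(14): buf=[14 _ _ _ _], head=0, tail=1, size=1
read(): buf=[_ _ _ _ _], head=1, tail=1, size=0
write(28): buf=[_ 28 _ _ _], head=1, tail=2, size=1
read(): buf=[_ _ _ _ _], head=2, tail=2, size=0
write(68): buf=[_ _ 68 _ _], head=2, tail=3, size=1
write(80): buf=[_ _ 68 80 _], head=2, tail=4, size=2
write(85): buf=[_ _ 68 80 85], head=2, tail=0, size=3
write(56): buf=[56 _ 68 80 85], head=2, tail=1, size=4
write(55): buf=[56 55 68 80 85], head=2, tail=2, size=5
read(): buf=[56 55 _ 80 85], head=3, tail=2, size=4
write(88): buf=[56 55 88 80 85], head=3, tail=3, size=5
read(): buf=[56 55 88 _ 85], head=4, tail=3, size=4
read(): buf=[56 55 88 _ _], head=0, tail=3, size=3
write(99): buf=[56 55 88 99 _], head=0, tail=4, size=4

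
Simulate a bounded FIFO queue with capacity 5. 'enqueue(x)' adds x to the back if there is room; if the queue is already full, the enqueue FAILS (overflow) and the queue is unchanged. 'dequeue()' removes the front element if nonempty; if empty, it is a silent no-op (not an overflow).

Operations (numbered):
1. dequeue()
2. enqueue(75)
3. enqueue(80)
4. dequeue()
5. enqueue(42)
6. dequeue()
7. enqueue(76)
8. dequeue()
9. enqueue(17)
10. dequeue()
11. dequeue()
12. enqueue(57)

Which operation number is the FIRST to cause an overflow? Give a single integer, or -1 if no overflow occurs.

1. dequeue(): empty, no-op, size=0
2. enqueue(75): size=1
3. enqueue(80): size=2
4. dequeue(): size=1
5. enqueue(42): size=2
6. dequeue(): size=1
7. enqueue(76): size=2
8. dequeue(): size=1
9. enqueue(17): size=2
10. dequeue(): size=1
11. dequeue(): size=0
12. enqueue(57): size=1

Answer: -1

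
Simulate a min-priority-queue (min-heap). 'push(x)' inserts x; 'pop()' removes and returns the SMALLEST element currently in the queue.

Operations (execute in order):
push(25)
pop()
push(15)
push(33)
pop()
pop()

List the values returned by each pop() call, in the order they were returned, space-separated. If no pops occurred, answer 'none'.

push(25): heap contents = [25]
pop() → 25: heap contents = []
push(15): heap contents = [15]
push(33): heap contents = [15, 33]
pop() → 15: heap contents = [33]
pop() → 33: heap contents = []

Answer: 25 15 33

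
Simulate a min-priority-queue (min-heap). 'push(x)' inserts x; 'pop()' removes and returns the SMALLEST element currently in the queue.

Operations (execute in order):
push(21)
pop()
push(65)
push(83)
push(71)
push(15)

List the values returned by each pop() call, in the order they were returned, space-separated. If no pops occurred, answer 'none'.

Answer: 21

Derivation:
push(21): heap contents = [21]
pop() → 21: heap contents = []
push(65): heap contents = [65]
push(83): heap contents = [65, 83]
push(71): heap contents = [65, 71, 83]
push(15): heap contents = [15, 65, 71, 83]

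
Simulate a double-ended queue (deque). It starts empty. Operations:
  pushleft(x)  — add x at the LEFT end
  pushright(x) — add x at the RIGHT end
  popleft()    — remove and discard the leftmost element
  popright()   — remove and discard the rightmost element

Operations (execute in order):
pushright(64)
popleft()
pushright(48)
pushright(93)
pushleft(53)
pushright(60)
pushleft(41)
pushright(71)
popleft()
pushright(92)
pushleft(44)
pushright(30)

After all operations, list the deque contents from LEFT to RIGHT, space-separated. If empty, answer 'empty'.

pushright(64): [64]
popleft(): []
pushright(48): [48]
pushright(93): [48, 93]
pushleft(53): [53, 48, 93]
pushright(60): [53, 48, 93, 60]
pushleft(41): [41, 53, 48, 93, 60]
pushright(71): [41, 53, 48, 93, 60, 71]
popleft(): [53, 48, 93, 60, 71]
pushright(92): [53, 48, 93, 60, 71, 92]
pushleft(44): [44, 53, 48, 93, 60, 71, 92]
pushright(30): [44, 53, 48, 93, 60, 71, 92, 30]

Answer: 44 53 48 93 60 71 92 30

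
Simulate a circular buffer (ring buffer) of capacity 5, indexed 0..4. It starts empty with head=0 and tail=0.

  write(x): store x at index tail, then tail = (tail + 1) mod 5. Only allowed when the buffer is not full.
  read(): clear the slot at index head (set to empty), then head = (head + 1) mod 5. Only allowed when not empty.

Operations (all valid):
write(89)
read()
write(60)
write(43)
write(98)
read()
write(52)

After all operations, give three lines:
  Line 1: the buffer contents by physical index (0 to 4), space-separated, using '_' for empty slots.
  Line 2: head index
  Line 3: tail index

write(89): buf=[89 _ _ _ _], head=0, tail=1, size=1
read(): buf=[_ _ _ _ _], head=1, tail=1, size=0
write(60): buf=[_ 60 _ _ _], head=1, tail=2, size=1
write(43): buf=[_ 60 43 _ _], head=1, tail=3, size=2
write(98): buf=[_ 60 43 98 _], head=1, tail=4, size=3
read(): buf=[_ _ 43 98 _], head=2, tail=4, size=2
write(52): buf=[_ _ 43 98 52], head=2, tail=0, size=3

Answer: _ _ 43 98 52
2
0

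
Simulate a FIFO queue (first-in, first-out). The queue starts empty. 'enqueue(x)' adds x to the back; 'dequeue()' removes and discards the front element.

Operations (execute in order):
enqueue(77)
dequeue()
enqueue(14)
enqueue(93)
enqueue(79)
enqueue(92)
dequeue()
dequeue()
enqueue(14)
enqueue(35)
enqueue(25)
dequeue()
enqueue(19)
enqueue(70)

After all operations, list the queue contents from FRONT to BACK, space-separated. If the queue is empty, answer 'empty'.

Answer: 92 14 35 25 19 70

Derivation:
enqueue(77): [77]
dequeue(): []
enqueue(14): [14]
enqueue(93): [14, 93]
enqueue(79): [14, 93, 79]
enqueue(92): [14, 93, 79, 92]
dequeue(): [93, 79, 92]
dequeue(): [79, 92]
enqueue(14): [79, 92, 14]
enqueue(35): [79, 92, 14, 35]
enqueue(25): [79, 92, 14, 35, 25]
dequeue(): [92, 14, 35, 25]
enqueue(19): [92, 14, 35, 25, 19]
enqueue(70): [92, 14, 35, 25, 19, 70]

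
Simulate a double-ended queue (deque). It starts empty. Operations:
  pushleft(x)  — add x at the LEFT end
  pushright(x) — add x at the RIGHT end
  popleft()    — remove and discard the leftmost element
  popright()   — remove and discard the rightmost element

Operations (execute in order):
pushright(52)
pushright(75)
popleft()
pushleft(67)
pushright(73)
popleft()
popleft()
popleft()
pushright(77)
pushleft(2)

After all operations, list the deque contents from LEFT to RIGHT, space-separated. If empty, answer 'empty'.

pushright(52): [52]
pushright(75): [52, 75]
popleft(): [75]
pushleft(67): [67, 75]
pushright(73): [67, 75, 73]
popleft(): [75, 73]
popleft(): [73]
popleft(): []
pushright(77): [77]
pushleft(2): [2, 77]

Answer: 2 77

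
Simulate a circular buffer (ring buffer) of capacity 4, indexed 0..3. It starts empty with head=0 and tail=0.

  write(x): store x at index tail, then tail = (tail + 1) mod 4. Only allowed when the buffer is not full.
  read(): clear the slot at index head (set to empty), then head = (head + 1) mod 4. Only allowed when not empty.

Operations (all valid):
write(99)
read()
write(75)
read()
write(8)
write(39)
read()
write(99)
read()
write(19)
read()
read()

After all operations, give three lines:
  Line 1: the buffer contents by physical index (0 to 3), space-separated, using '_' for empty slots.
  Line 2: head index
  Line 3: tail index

Answer: _ _ _ _
2
2

Derivation:
write(99): buf=[99 _ _ _], head=0, tail=1, size=1
read(): buf=[_ _ _ _], head=1, tail=1, size=0
write(75): buf=[_ 75 _ _], head=1, tail=2, size=1
read(): buf=[_ _ _ _], head=2, tail=2, size=0
write(8): buf=[_ _ 8 _], head=2, tail=3, size=1
write(39): buf=[_ _ 8 39], head=2, tail=0, size=2
read(): buf=[_ _ _ 39], head=3, tail=0, size=1
write(99): buf=[99 _ _ 39], head=3, tail=1, size=2
read(): buf=[99 _ _ _], head=0, tail=1, size=1
write(19): buf=[99 19 _ _], head=0, tail=2, size=2
read(): buf=[_ 19 _ _], head=1, tail=2, size=1
read(): buf=[_ _ _ _], head=2, tail=2, size=0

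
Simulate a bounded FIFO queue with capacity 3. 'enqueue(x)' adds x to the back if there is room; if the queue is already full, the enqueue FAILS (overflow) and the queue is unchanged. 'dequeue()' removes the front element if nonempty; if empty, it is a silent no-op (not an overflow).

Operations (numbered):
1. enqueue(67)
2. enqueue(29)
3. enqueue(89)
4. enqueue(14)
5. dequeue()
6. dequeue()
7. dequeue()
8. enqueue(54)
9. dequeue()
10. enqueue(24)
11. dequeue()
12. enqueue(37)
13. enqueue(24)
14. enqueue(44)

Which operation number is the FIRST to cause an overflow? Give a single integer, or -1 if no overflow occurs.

1. enqueue(67): size=1
2. enqueue(29): size=2
3. enqueue(89): size=3
4. enqueue(14): size=3=cap → OVERFLOW (fail)
5. dequeue(): size=2
6. dequeue(): size=1
7. dequeue(): size=0
8. enqueue(54): size=1
9. dequeue(): size=0
10. enqueue(24): size=1
11. dequeue(): size=0
12. enqueue(37): size=1
13. enqueue(24): size=2
14. enqueue(44): size=3

Answer: 4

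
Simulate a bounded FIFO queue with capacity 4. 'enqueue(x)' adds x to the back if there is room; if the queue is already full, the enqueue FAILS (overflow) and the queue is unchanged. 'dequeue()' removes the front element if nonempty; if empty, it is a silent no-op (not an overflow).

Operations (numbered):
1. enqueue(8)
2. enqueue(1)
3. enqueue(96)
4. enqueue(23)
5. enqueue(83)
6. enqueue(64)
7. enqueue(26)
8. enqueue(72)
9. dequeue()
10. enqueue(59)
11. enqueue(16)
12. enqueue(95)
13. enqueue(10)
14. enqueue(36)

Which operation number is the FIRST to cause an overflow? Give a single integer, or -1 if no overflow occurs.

1. enqueue(8): size=1
2. enqueue(1): size=2
3. enqueue(96): size=3
4. enqueue(23): size=4
5. enqueue(83): size=4=cap → OVERFLOW (fail)
6. enqueue(64): size=4=cap → OVERFLOW (fail)
7. enqueue(26): size=4=cap → OVERFLOW (fail)
8. enqueue(72): size=4=cap → OVERFLOW (fail)
9. dequeue(): size=3
10. enqueue(59): size=4
11. enqueue(16): size=4=cap → OVERFLOW (fail)
12. enqueue(95): size=4=cap → OVERFLOW (fail)
13. enqueue(10): size=4=cap → OVERFLOW (fail)
14. enqueue(36): size=4=cap → OVERFLOW (fail)

Answer: 5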